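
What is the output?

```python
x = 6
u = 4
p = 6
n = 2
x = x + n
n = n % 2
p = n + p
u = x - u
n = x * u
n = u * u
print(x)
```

8

x = 6+2 = 8
n = 2%2 = 0
p = 0+6 = 6
u = 8-4 = 4
n = 8*4 = 32
n = 4*4 = 16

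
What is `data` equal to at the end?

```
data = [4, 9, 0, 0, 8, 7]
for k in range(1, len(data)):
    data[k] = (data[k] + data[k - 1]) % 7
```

[4, 6, 6, 6, 0, 0]

k=1: data[1] = (9+4)%7 = 6 → [4, 6, 0, 0, 8, 7]
k=2: data[2] = (0+6)%7 = 6 → [4, 6, 6, 0, 8, 7]
k=3: data[3] = (0+6)%7 = 6 → [4, 6, 6, 6, 8, 7]
k=4: data[4] = (8+6)%7 = 0 → [4, 6, 6, 6, 0, 7]
k=5: data[5] = (7+0)%7 = 0 → [4, 6, 6, 6, 0, 0]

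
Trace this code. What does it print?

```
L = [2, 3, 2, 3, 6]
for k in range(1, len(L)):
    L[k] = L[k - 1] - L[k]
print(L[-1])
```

-12

k=1: L[1] = 2-3 = -1 → [2, -1, 2, 3, 6]
k=2: L[2] = (-1)-2 = -3 → [2, -1, -3, 3, 6]
k=3: L[3] = (-3)-3 = -6 → [2, -1, -3, -6, 6]
k=4: L[4] = (-6)-6 = -12 → [2, -1, -3, -6, -12]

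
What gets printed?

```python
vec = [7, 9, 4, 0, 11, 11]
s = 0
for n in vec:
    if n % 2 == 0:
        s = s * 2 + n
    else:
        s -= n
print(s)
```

-78

n=7: not even, s = 0-7 = -7
n=9: not even, s = (-7)-9 = -16
n=4: even, s = (-16)*2+4 = -28
n=0: even, s = (-28)*2+0 = -56
n=11: not even, s = (-56)-11 = -67
n=11: not even, s = (-67)-11 = -78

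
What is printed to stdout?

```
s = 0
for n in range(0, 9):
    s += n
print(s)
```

36

n=0: s = 0+0 = 0
n=1: s = 0+1 = 1
n=2: s = 1+2 = 3
n=3: s = 3+3 = 6
n=4: s = 6+4 = 10
n=5: s = 10+5 = 15
n=6: s = 15+6 = 21
n=7: s = 21+7 = 28
n=8: s = 28+8 = 36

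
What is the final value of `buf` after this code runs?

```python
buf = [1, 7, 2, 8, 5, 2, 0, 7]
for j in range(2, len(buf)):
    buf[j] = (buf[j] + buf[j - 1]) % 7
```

j=2: buf[2] = (2+7)%7 = 2 → [1, 7, 2, 8, 5, 2, 0, 7]
j=3: buf[3] = (8+2)%7 = 3 → [1, 7, 2, 3, 5, 2, 0, 7]
j=4: buf[4] = (5+3)%7 = 1 → [1, 7, 2, 3, 1, 2, 0, 7]
j=5: buf[5] = (2+1)%7 = 3 → [1, 7, 2, 3, 1, 3, 0, 7]
j=6: buf[6] = (0+3)%7 = 3 → [1, 7, 2, 3, 1, 3, 3, 7]
j=7: buf[7] = (7+3)%7 = 3 → [1, 7, 2, 3, 1, 3, 3, 3]

[1, 7, 2, 3, 1, 3, 3, 3]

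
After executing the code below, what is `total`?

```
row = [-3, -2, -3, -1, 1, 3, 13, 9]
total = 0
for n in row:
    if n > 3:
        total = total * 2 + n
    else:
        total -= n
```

n=-3: not >3, total = 0-(-3) = 3
n=-2: not >3, total = 3-(-2) = 5
n=-3: not >3, total = 5-(-3) = 8
n=-1: not >3, total = 8-(-1) = 9
n=1: not >3, total = 9-1 = 8
n=3: not >3, total = 8-3 = 5
n=13: >3, total = 5*2+13 = 23
n=9: >3, total = 23*2+9 = 55

55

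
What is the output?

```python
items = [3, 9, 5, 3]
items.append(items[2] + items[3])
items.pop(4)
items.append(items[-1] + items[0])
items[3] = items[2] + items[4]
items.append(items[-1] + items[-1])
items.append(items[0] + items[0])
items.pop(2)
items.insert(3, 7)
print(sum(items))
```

54

append items[2]+items[3] = 5+3 = 8 → [3, 9, 5, 3, 8]
pop(4) removes 8 → [3, 9, 5, 3]
append items[-1]+items[0] = 3+3 = 6 → [3, 9, 5, 3, 6]
items[3] = items[2]+items[4] = 5+6 = 11 → [3, 9, 5, 11, 6]
append items[-1]+items[-1] = 6+6 = 12 → [3, 9, 5, 11, 6, 12]
append items[0]+items[0] = 3+3 = 6 → [3, 9, 5, 11, 6, 12, 6]
pop(2) removes 5 → [3, 9, 11, 6, 12, 6]
insert 7 at 3 → [3, 9, 11, 7, 6, 12, 6]
sum = 54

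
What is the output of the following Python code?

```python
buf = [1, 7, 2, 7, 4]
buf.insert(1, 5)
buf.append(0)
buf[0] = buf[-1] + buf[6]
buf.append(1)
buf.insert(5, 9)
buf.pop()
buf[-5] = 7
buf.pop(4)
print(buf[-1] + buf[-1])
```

0

insert 5 at 1 → [1, 5, 7, 2, 7, 4]
append 0 → [1, 5, 7, 2, 7, 4, 0]
buf[0] = buf[-1]+buf[6] = 0+0 = 0 → [0, 5, 7, 2, 7, 4, 0]
append 1 → [0, 5, 7, 2, 7, 4, 0, 1]
insert 9 at 5 → [0, 5, 7, 2, 7, 9, 4, 0, 1]
pop() removes 1 → [0, 5, 7, 2, 7, 9, 4, 0]
buf[-5] = 7 → [0, 5, 7, 7, 7, 9, 4, 0]
pop(4) removes 7 → [0, 5, 7, 7, 9, 4, 0]
buf[-1]+buf[-1] = 0+0 = 0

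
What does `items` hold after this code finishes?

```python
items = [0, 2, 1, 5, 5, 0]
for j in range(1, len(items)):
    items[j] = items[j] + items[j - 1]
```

[0, 2, 3, 8, 13, 13]

j=1: items[1] = 2+0 = 2 → [0, 2, 1, 5, 5, 0]
j=2: items[2] = 1+2 = 3 → [0, 2, 3, 5, 5, 0]
j=3: items[3] = 5+3 = 8 → [0, 2, 3, 8, 5, 0]
j=4: items[4] = 5+8 = 13 → [0, 2, 3, 8, 13, 0]
j=5: items[5] = 0+13 = 13 → [0, 2, 3, 8, 13, 13]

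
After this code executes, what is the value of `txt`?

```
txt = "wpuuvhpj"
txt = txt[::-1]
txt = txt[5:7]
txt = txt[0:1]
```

reverse → 'jphvuupw'
slice [5:7] → 'up'
slice [0:1] → 'u'

'u'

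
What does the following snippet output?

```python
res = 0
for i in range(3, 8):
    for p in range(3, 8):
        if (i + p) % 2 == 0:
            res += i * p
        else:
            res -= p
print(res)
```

265

i=3,p=3: even sum, res = 0+9 = 9
i=3,p=4: odd sum, res = 9-4 = 5
i=3,p=5: even sum, res = 5+15 = 20
i=3,p=6: odd sum, res = 20-6 = 14
i=3,p=7: even sum, res = 14+21 = 35
i=4,p=3: odd sum, res = 35-3 = 32
i=4,p=4: even sum, res = 32+16 = 48
i=4,p=5: odd sum, res = 48-5 = 43
i=4,p=6: even sum, res = 43+24 = 67
i=4,p=7: odd sum, res = 67-7 = 60
i=5,p=3: even sum, res = 60+15 = 75
i=5,p=4: odd sum, res = 75-4 = 71
i=5,p=5: even sum, res = 71+25 = 96
i=5,p=6: odd sum, res = 96-6 = 90
i=5,p=7: even sum, res = 90+35 = 125
i=6,p=3: odd sum, res = 125-3 = 122
i=6,p=4: even sum, res = 122+24 = 146
i=6,p=5: odd sum, res = 146-5 = 141
i=6,p=6: even sum, res = 141+36 = 177
i=6,p=7: odd sum, res = 177-7 = 170
i=7,p=3: even sum, res = 170+21 = 191
i=7,p=4: odd sum, res = 191-4 = 187
i=7,p=5: even sum, res = 187+35 = 222
i=7,p=6: odd sum, res = 222-6 = 216
i=7,p=7: even sum, res = 216+49 = 265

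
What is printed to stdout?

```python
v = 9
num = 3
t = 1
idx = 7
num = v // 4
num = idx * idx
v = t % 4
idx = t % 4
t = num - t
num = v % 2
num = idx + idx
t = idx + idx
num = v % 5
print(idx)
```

1

num = 9//4 = 2
num = 7*7 = 49
v = 1%4 = 1
idx = 1%4 = 1
t = 49-1 = 48
num = 1%2 = 1
num = 1+1 = 2
t = 1+1 = 2
num = 1%5 = 1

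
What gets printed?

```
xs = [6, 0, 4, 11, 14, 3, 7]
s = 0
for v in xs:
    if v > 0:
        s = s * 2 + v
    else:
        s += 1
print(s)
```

445

v=6: >0, s = 0*2+6 = 6
v=0: not >0, s = 6+1 = 7
v=4: >0, s = 7*2+4 = 18
v=11: >0, s = 18*2+11 = 47
v=14: >0, s = 47*2+14 = 108
v=3: >0, s = 108*2+3 = 219
v=7: >0, s = 219*2+7 = 445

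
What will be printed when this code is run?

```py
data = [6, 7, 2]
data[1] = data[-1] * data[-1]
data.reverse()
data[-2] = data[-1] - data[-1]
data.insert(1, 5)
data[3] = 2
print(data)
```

data[1] = data[-1]*data[-1] = 2*2 = 4 → [6, 4, 2]
reverse → [2, 4, 6]
data[-2] = data[-1]-data[-1] = 6-6 = 0 → [2, 0, 6]
insert 5 at 1 → [2, 5, 0, 6]
data[3] = 2 → [2, 5, 0, 2]

[2, 5, 0, 2]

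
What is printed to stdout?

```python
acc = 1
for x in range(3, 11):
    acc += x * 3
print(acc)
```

x=3: acc = 1+3*3 = 10
x=4: acc = 10+4*3 = 22
x=5: acc = 22+5*3 = 37
x=6: acc = 37+6*3 = 55
x=7: acc = 55+7*3 = 76
x=8: acc = 76+8*3 = 100
x=9: acc = 100+9*3 = 127
x=10: acc = 127+10*3 = 157

157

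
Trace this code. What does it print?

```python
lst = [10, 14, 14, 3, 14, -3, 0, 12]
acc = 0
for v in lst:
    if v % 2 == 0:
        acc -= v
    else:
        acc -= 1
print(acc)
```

-66

v=10: even, acc = 0-10 = -10
v=14: even, acc = (-10)-14 = -24
v=14: even, acc = (-24)-14 = -38
v=3: not even, acc = (-38)-1 = -39
v=14: even, acc = (-39)-14 = -53
v=-3: not even, acc = (-53)-1 = -54
v=0: even, acc = (-54)-0 = -54
v=12: even, acc = (-54)-12 = -66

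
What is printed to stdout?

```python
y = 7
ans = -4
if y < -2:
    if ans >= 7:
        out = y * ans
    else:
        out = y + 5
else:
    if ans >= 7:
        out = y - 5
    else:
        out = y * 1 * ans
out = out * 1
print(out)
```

-28

y=7, ans=-4
y < -2 is False; ans >= 7 is False
→ out = y * 1 * ans = -28
out = (-28)*1 = -28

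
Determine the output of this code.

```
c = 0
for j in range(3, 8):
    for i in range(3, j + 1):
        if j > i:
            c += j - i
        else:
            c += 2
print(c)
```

30

j=3,i=3: not 3>3, c = 0+2 = 2
j=4,i=3: 4>3, c = 2+1 = 3
j=4,i=4: not 4>4, c = 3+2 = 5
j=5,i=3: 5>3, c = 5+2 = 7
j=5,i=4: 5>4, c = 7+1 = 8
j=5,i=5: not 5>5, c = 8+2 = 10
j=6,i=3: 6>3, c = 10+3 = 13
j=6,i=4: 6>4, c = 13+2 = 15
j=6,i=5: 6>5, c = 15+1 = 16
j=6,i=6: not 6>6, c = 16+2 = 18
j=7,i=3: 7>3, c = 18+4 = 22
j=7,i=4: 7>4, c = 22+3 = 25
j=7,i=5: 7>5, c = 25+2 = 27
j=7,i=6: 7>6, c = 27+1 = 28
j=7,i=7: not 7>7, c = 28+2 = 30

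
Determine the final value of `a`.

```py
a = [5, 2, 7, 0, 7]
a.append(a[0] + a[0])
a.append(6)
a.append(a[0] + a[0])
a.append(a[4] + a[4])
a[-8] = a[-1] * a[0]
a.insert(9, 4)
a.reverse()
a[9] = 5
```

append a[0]+a[0] = 5+5 = 10 → [5, 2, 7, 0, 7, 10]
append 6 → [5, 2, 7, 0, 7, 10, 6]
append a[0]+a[0] = 5+5 = 10 → [5, 2, 7, 0, 7, 10, 6, 10]
append a[4]+a[4] = 7+7 = 14 → [5, 2, 7, 0, 7, 10, 6, 10, 14]
a[-8] = a[-1]*a[0] = 14*5 = 70 → [5, 70, 7, 0, 7, 10, 6, 10, 14]
insert 4 at 9 → [5, 70, 7, 0, 7, 10, 6, 10, 14, 4]
reverse → [4, 14, 10, 6, 10, 7, 0, 7, 70, 5]
a[9] = 5 → [4, 14, 10, 6, 10, 7, 0, 7, 70, 5]

[4, 14, 10, 6, 10, 7, 0, 7, 70, 5]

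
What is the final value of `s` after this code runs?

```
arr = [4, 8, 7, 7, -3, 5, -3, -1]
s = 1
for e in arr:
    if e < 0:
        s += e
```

-6

e=4: not <0
e=8: not <0
e=7: not <0
e=7: not <0
e=-3: <0, s = 1+(-3) = -2
e=5: not <0
e=-3: <0, s = (-2)+(-3) = -5
e=-1: <0, s = (-5)+(-1) = -6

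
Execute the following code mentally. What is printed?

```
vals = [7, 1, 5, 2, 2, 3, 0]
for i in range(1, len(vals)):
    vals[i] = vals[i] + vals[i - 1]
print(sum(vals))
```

i=1: vals[1] = 1+7 = 8 → [7, 8, 5, 2, 2, 3, 0]
i=2: vals[2] = 5+8 = 13 → [7, 8, 13, 2, 2, 3, 0]
i=3: vals[3] = 2+13 = 15 → [7, 8, 13, 15, 2, 3, 0]
i=4: vals[4] = 2+15 = 17 → [7, 8, 13, 15, 17, 3, 0]
i=5: vals[5] = 3+17 = 20 → [7, 8, 13, 15, 17, 20, 0]
i=6: vals[6] = 0+20 = 20 → [7, 8, 13, 15, 17, 20, 20]
sum = 100

100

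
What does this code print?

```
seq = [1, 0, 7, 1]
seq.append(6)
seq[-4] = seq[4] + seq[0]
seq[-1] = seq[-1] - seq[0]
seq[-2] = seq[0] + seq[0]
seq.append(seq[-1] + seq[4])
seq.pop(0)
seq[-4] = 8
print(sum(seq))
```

32

append 6 → [1, 0, 7, 1, 6]
seq[-4] = seq[4]+seq[0] = 6+1 = 7 → [1, 7, 7, 1, 6]
seq[-1] = seq[-1]-seq[0] = 6-1 = 5 → [1, 7, 7, 1, 5]
seq[-2] = seq[0]+seq[0] = 1+1 = 2 → [1, 7, 7, 2, 5]
append seq[-1]+seq[4] = 5+5 = 10 → [1, 7, 7, 2, 5, 10]
pop(0) removes 1 → [7, 7, 2, 5, 10]
seq[-4] = 8 → [7, 8, 2, 5, 10]
sum = 32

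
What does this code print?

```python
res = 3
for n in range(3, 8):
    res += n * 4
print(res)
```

n=3: res = 3+3*4 = 15
n=4: res = 15+4*4 = 31
n=5: res = 31+5*4 = 51
n=6: res = 51+6*4 = 75
n=7: res = 75+7*4 = 103

103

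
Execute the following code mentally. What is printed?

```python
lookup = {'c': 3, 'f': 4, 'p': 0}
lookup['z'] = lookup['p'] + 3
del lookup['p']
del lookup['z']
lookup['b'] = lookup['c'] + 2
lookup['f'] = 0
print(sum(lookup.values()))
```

8

lookup['z'] = lookup['p']+3 = 3 → {'c': 3, 'f': 4, 'p': 0, 'z': 3}
del 'p' → {'c': 3, 'f': 4, 'z': 3}
del 'z' → {'c': 3, 'f': 4}
lookup['b'] = lookup['c']+2 = 5 → {'c': 3, 'f': 4, 'b': 5}
lookup['f'] = 0 → {'c': 3, 'f': 0, 'b': 5}
sum of values = 8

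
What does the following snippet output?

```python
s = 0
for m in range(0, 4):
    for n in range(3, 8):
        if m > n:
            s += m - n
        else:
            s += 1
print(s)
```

20

m=0,n=3: not 0>3, s = 0+1 = 1
m=0,n=4: not 0>4, s = 1+1 = 2
m=0,n=5: not 0>5, s = 2+1 = 3
m=0,n=6: not 0>6, s = 3+1 = 4
m=0,n=7: not 0>7, s = 4+1 = 5
m=1,n=3: not 1>3, s = 5+1 = 6
m=1,n=4: not 1>4, s = 6+1 = 7
m=1,n=5: not 1>5, s = 7+1 = 8
m=1,n=6: not 1>6, s = 8+1 = 9
m=1,n=7: not 1>7, s = 9+1 = 10
m=2,n=3: not 2>3, s = 10+1 = 11
m=2,n=4: not 2>4, s = 11+1 = 12
m=2,n=5: not 2>5, s = 12+1 = 13
m=2,n=6: not 2>6, s = 13+1 = 14
m=2,n=7: not 2>7, s = 14+1 = 15
m=3,n=3: not 3>3, s = 15+1 = 16
m=3,n=4: not 3>4, s = 16+1 = 17
m=3,n=5: not 3>5, s = 17+1 = 18
m=3,n=6: not 3>6, s = 18+1 = 19
m=3,n=7: not 3>7, s = 19+1 = 20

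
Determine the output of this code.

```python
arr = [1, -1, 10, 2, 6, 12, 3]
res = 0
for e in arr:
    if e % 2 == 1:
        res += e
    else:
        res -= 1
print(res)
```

e=1: odd, res = 0+1 = 1
e=-1: odd, res = 1+(-1) = 0
e=10: not odd, res = 0-1 = -1
e=2: not odd, res = (-1)-1 = -2
e=6: not odd, res = (-2)-1 = -3
e=12: not odd, res = (-3)-1 = -4
e=3: odd, res = (-4)+3 = -1

-1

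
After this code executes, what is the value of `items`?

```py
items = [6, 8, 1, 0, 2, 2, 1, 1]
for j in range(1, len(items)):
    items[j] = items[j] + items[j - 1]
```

[6, 14, 15, 15, 17, 19, 20, 21]

j=1: items[1] = 8+6 = 14 → [6, 14, 1, 0, 2, 2, 1, 1]
j=2: items[2] = 1+14 = 15 → [6, 14, 15, 0, 2, 2, 1, 1]
j=3: items[3] = 0+15 = 15 → [6, 14, 15, 15, 2, 2, 1, 1]
j=4: items[4] = 2+15 = 17 → [6, 14, 15, 15, 17, 2, 1, 1]
j=5: items[5] = 2+17 = 19 → [6, 14, 15, 15, 17, 19, 1, 1]
j=6: items[6] = 1+19 = 20 → [6, 14, 15, 15, 17, 19, 20, 1]
j=7: items[7] = 1+20 = 21 → [6, 14, 15, 15, 17, 19, 20, 21]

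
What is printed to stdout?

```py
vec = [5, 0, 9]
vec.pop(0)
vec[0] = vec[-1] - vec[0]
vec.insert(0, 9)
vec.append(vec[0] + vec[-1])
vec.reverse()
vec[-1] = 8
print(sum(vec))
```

44

pop(0) removes 5 → [0, 9]
vec[0] = vec[-1]-vec[0] = 9-0 = 9 → [9, 9]
insert 9 at 0 → [9, 9, 9]
append vec[0]+vec[-1] = 9+9 = 18 → [9, 9, 9, 18]
reverse → [18, 9, 9, 9]
vec[-1] = 8 → [18, 9, 9, 8]
sum = 44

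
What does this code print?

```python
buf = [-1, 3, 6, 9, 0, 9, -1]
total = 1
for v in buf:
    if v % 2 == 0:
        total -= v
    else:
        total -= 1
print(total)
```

-10

v=-1: not even, total = 1-1 = 0
v=3: not even, total = 0-1 = -1
v=6: even, total = (-1)-6 = -7
v=9: not even, total = (-7)-1 = -8
v=0: even, total = (-8)-0 = -8
v=9: not even, total = (-8)-1 = -9
v=-1: not even, total = (-9)-1 = -10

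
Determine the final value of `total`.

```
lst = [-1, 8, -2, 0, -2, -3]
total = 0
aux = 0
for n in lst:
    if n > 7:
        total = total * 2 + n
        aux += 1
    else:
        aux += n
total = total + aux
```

1

n=-1: not >7; aux=-1
n=8: >7, total = 0*2+8 = 8; aux=0
n=-2: not >7; aux=-2
n=0: not >7; aux=-2
n=-2: not >7; aux=-4
n=-3: not >7; aux=-7
total+aux = 8+(-7) = 1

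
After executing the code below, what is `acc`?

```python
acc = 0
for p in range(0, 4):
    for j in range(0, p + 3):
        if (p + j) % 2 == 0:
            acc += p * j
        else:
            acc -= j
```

30

p=0,j=0: even sum, acc = 0+0 = 0
p=0,j=1: odd sum, acc = 0-1 = -1
p=0,j=2: even sum, acc = (-1)+0 = -1
p=1,j=0: odd sum, acc = (-1)-0 = -1
p=1,j=1: even sum, acc = (-1)+1 = 0
p=1,j=2: odd sum, acc = 0-2 = -2
p=1,j=3: even sum, acc = (-2)+3 = 1
p=2,j=0: even sum, acc = 1+0 = 1
p=2,j=1: odd sum, acc = 1-1 = 0
p=2,j=2: even sum, acc = 0+4 = 4
p=2,j=3: odd sum, acc = 4-3 = 1
p=2,j=4: even sum, acc = 1+8 = 9
p=3,j=0: odd sum, acc = 9-0 = 9
p=3,j=1: even sum, acc = 9+3 = 12
p=3,j=2: odd sum, acc = 12-2 = 10
p=3,j=3: even sum, acc = 10+9 = 19
p=3,j=4: odd sum, acc = 19-4 = 15
p=3,j=5: even sum, acc = 15+15 = 30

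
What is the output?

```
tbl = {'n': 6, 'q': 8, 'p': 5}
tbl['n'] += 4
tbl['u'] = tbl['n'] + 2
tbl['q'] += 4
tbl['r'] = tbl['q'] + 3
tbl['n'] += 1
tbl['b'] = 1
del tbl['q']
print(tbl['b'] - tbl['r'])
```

-14

tbl['n'] = 6+4 = 10 → {'n': 10, 'q': 8, 'p': 5}
tbl['u'] = tbl['n']+2 = 12 → {'n': 10, 'q': 8, 'p': 5, 'u': 12}
tbl['q'] = 8+4 = 12 → {'n': 10, 'q': 12, 'p': 5, 'u': 12}
tbl['r'] = tbl['q']+3 = 15 → {'n': 10, 'q': 12, 'p': 5, 'u': 12, 'r': 15}
tbl['n'] = 10+1 = 11 → {'n': 11, 'q': 12, 'p': 5, 'u': 12, 'r': 15}
tbl['b'] = 1 → {'n': 11, 'q': 12, 'p': 5, 'u': 12, 'r': 15, 'b': 1}
del 'q' → {'n': 11, 'p': 5, 'u': 12, 'r': 15, 'b': 1}
tbl['b']-tbl['r'] = 1-15 = -14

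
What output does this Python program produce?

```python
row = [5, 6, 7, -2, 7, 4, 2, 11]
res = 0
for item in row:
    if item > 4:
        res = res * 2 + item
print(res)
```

181

item=5: >4, res = 0*2+5 = 5
item=6: >4, res = 5*2+6 = 16
item=7: >4, res = 16*2+7 = 39
item=-2: not >4
item=7: >4, res = 39*2+7 = 85
item=4: not >4
item=2: not >4
item=11: >4, res = 85*2+11 = 181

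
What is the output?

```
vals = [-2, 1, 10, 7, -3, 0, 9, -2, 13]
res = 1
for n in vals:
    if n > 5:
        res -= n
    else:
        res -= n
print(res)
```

-32

n=-2: not >5, res = 1-(-2) = 3
n=1: not >5, res = 3-1 = 2
n=10: >5, res = 2-10 = -8
n=7: >5, res = (-8)-7 = -15
n=-3: not >5, res = (-15)-(-3) = -12
n=0: not >5, res = (-12)-0 = -12
n=9: >5, res = (-12)-9 = -21
n=-2: not >5, res = (-21)-(-2) = -19
n=13: >5, res = (-19)-13 = -32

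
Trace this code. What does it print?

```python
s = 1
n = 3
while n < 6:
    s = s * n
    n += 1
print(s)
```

60

n=3: s = 1*3 = 3
n=4: s = 3*4 = 12
n=5: s = 12*5 = 60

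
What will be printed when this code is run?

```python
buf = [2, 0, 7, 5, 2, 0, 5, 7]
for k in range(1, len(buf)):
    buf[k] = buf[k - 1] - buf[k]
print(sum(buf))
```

k=1: buf[1] = 2-0 = 2 → [2, 2, 7, 5, 2, 0, 5, 7]
k=2: buf[2] = 2-7 = -5 → [2, 2, -5, 5, 2, 0, 5, 7]
k=3: buf[3] = (-5)-5 = -10 → [2, 2, -5, -10, 2, 0, 5, 7]
k=4: buf[4] = (-10)-2 = -12 → [2, 2, -5, -10, -12, 0, 5, 7]
k=5: buf[5] = (-12)-0 = -12 → [2, 2, -5, -10, -12, -12, 5, 7]
k=6: buf[6] = (-12)-5 = -17 → [2, 2, -5, -10, -12, -12, -17, 7]
k=7: buf[7] = (-17)-7 = -24 → [2, 2, -5, -10, -12, -12, -17, -24]
sum = -76

-76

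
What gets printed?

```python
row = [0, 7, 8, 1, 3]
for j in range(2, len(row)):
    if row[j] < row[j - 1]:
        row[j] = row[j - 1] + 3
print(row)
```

j=2: 8>=7, unchanged → [0, 7, 8, 1, 3]
j=3: 1<8, row[3] = 8+3 = 11 → [0, 7, 8, 11, 3]
j=4: 3<11, row[4] = 11+3 = 14 → [0, 7, 8, 11, 14]

[0, 7, 8, 11, 14]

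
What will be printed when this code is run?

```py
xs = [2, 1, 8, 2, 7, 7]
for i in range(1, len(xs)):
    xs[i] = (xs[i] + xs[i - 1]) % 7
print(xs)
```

i=1: xs[1] = (1+2)%7 = 3 → [2, 3, 8, 2, 7, 7]
i=2: xs[2] = (8+3)%7 = 4 → [2, 3, 4, 2, 7, 7]
i=3: xs[3] = (2+4)%7 = 6 → [2, 3, 4, 6, 7, 7]
i=4: xs[4] = (7+6)%7 = 6 → [2, 3, 4, 6, 6, 7]
i=5: xs[5] = (7+6)%7 = 6 → [2, 3, 4, 6, 6, 6]

[2, 3, 4, 6, 6, 6]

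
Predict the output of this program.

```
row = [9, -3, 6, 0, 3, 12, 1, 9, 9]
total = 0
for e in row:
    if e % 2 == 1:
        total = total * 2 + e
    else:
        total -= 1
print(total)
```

255

e=9: odd, total = 0*2+9 = 9
e=-3: odd, total = 9*2+(-3) = 15
e=6: not odd, total = 15-1 = 14
e=0: not odd, total = 14-1 = 13
e=3: odd, total = 13*2+3 = 29
e=12: not odd, total = 29-1 = 28
e=1: odd, total = 28*2+1 = 57
e=9: odd, total = 57*2+9 = 123
e=9: odd, total = 123*2+9 = 255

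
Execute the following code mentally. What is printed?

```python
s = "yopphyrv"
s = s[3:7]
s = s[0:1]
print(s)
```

p

slice [3:7] → 'phyr'
slice [0:1] → 'p'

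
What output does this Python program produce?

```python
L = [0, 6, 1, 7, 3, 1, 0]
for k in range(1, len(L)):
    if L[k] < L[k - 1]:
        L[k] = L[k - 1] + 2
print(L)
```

k=1: 6>=0, unchanged → [0, 6, 1, 7, 3, 1, 0]
k=2: 1<6, L[2] = 6+2 = 8 → [0, 6, 8, 7, 3, 1, 0]
k=3: 7<8, L[3] = 8+2 = 10 → [0, 6, 8, 10, 3, 1, 0]
k=4: 3<10, L[4] = 10+2 = 12 → [0, 6, 8, 10, 12, 1, 0]
k=5: 1<12, L[5] = 12+2 = 14 → [0, 6, 8, 10, 12, 14, 0]
k=6: 0<14, L[6] = 14+2 = 16 → [0, 6, 8, 10, 12, 14, 16]

[0, 6, 8, 10, 12, 14, 16]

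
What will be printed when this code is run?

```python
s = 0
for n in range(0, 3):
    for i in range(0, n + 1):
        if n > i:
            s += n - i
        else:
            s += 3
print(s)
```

13

n=0,i=0: not 0>0, s = 0+3 = 3
n=1,i=0: 1>0, s = 3+1 = 4
n=1,i=1: not 1>1, s = 4+3 = 7
n=2,i=0: 2>0, s = 7+2 = 9
n=2,i=1: 2>1, s = 9+1 = 10
n=2,i=2: not 2>2, s = 10+3 = 13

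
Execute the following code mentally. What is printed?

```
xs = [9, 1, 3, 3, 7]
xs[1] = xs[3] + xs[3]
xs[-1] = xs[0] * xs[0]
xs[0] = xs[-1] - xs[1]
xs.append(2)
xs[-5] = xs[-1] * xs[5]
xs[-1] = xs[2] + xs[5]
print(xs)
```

[75, 4, 3, 3, 81, 5]

xs[1] = xs[3]+xs[3] = 3+3 = 6 → [9, 6, 3, 3, 7]
xs[-1] = xs[0]*xs[0] = 9*9 = 81 → [9, 6, 3, 3, 81]
xs[0] = xs[-1]-xs[1] = 81-6 = 75 → [75, 6, 3, 3, 81]
append 2 → [75, 6, 3, 3, 81, 2]
xs[-5] = xs[-1]*xs[5] = 2*2 = 4 → [75, 4, 3, 3, 81, 2]
xs[-1] = xs[2]+xs[5] = 3+2 = 5 → [75, 4, 3, 3, 81, 5]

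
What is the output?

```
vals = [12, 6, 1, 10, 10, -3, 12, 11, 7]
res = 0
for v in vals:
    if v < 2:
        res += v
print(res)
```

v=12: not <2
v=6: not <2
v=1: <2, res = 0+1 = 1
v=10: not <2
v=10: not <2
v=-3: <2, res = 1+(-3) = -2
v=12: not <2
v=11: not <2
v=7: not <2

-2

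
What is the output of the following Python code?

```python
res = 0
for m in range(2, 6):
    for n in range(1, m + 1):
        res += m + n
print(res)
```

m=2,n=1: res = 0+3 = 3
m=2,n=2: res = 3+4 = 7
m=3,n=1: res = 7+4 = 11
m=3,n=2: res = 11+5 = 16
m=3,n=3: res = 16+6 = 22
m=4,n=1: res = 22+5 = 27
m=4,n=2: res = 27+6 = 33
m=4,n=3: res = 33+7 = 40
m=4,n=4: res = 40+8 = 48
m=5,n=1: res = 48+6 = 54
m=5,n=2: res = 54+7 = 61
m=5,n=3: res = 61+8 = 69
m=5,n=4: res = 69+9 = 78
m=5,n=5: res = 78+10 = 88

88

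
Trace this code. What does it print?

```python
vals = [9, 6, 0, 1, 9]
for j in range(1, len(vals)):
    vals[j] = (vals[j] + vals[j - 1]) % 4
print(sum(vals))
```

j=1: vals[1] = (6+9)%4 = 3 → [9, 3, 0, 1, 9]
j=2: vals[2] = (0+3)%4 = 3 → [9, 3, 3, 1, 9]
j=3: vals[3] = (1+3)%4 = 0 → [9, 3, 3, 0, 9]
j=4: vals[4] = (9+0)%4 = 1 → [9, 3, 3, 0, 1]
sum = 16

16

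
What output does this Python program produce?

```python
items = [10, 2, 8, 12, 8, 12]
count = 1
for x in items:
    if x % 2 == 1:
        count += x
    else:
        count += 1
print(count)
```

x=10: not odd, count = 1+1 = 2
x=2: not odd, count = 2+1 = 3
x=8: not odd, count = 3+1 = 4
x=12: not odd, count = 4+1 = 5
x=8: not odd, count = 5+1 = 6
x=12: not odd, count = 6+1 = 7

7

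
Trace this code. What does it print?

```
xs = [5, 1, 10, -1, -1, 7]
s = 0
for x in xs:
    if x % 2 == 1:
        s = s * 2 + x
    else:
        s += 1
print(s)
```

x=5: odd, s = 0*2+5 = 5
x=1: odd, s = 5*2+1 = 11
x=10: not odd, s = 11+1 = 12
x=-1: odd, s = 12*2+(-1) = 23
x=-1: odd, s = 23*2+(-1) = 45
x=7: odd, s = 45*2+7 = 97

97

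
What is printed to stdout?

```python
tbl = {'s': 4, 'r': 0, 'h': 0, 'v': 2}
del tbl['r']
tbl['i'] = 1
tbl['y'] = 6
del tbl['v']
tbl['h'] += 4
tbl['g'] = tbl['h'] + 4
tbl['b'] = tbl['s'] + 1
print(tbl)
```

del 'r' → {'s': 4, 'h': 0, 'v': 2}
tbl['i'] = 1 → {'s': 4, 'h': 0, 'v': 2, 'i': 1}
tbl['y'] = 6 → {'s': 4, 'h': 0, 'v': 2, 'i': 1, 'y': 6}
del 'v' → {'s': 4, 'h': 0, 'i': 1, 'y': 6}
tbl['h'] = 0+4 = 4 → {'s': 4, 'h': 4, 'i': 1, 'y': 6}
tbl['g'] = tbl['h']+4 = 8 → {'s': 4, 'h': 4, 'i': 1, 'y': 6, 'g': 8}
tbl['b'] = tbl['s']+1 = 5 → {'s': 4, 'h': 4, 'i': 1, 'y': 6, 'g': 8, 'b': 5}

{'s': 4, 'h': 4, 'i': 1, 'y': 6, 'g': 8, 'b': 5}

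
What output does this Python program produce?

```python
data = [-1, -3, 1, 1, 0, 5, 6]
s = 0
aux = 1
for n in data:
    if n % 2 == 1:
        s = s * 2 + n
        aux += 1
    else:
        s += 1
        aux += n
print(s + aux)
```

n=-1: odd, s = 0*2+(-1) = -1; aux=2
n=-3: odd, s = (-1)*2+(-3) = -5; aux=3
n=1: odd, s = (-5)*2+1 = -9; aux=4
n=1: odd, s = (-9)*2+1 = -17; aux=5
n=0: not odd, s = (-17)+1 = -16; aux=5
n=5: odd, s = (-16)*2+5 = -27; aux=6
n=6: not odd, s = (-27)+1 = -26; aux=12
s+aux = (-26)+12 = -14

-14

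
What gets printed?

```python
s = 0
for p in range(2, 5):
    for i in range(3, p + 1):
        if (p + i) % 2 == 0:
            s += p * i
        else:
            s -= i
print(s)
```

p=3,i=3: even sum, s = 0+9 = 9
p=4,i=3: odd sum, s = 9-3 = 6
p=4,i=4: even sum, s = 6+16 = 22

22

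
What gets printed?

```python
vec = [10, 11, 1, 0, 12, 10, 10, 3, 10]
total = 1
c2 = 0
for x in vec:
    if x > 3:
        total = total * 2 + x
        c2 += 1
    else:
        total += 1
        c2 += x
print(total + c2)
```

770

x=10: >3, total = 1*2+10 = 12; c2=1
x=11: >3, total = 12*2+11 = 35; c2=2
x=1: not >3, total = 35+1 = 36; c2=3
x=0: not >3, total = 36+1 = 37; c2=3
x=12: >3, total = 37*2+12 = 86; c2=4
x=10: >3, total = 86*2+10 = 182; c2=5
x=10: >3, total = 182*2+10 = 374; c2=6
x=3: not >3, total = 374+1 = 375; c2=9
x=10: >3, total = 375*2+10 = 760; c2=10
total+c2 = 760+10 = 770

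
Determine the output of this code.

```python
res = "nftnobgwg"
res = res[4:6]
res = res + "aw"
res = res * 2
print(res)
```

slice [4:6] → 'ob'
+ 'aw' → 'obaw'
repeat ×2 → 'obawobaw'

obawobaw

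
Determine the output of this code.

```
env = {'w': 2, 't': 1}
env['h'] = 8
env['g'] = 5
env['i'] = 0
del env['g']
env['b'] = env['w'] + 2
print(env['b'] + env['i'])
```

env['h'] = 8 → {'w': 2, 't': 1, 'h': 8}
env['g'] = 5 → {'w': 2, 't': 1, 'h': 8, 'g': 5}
env['i'] = 0 → {'w': 2, 't': 1, 'h': 8, 'g': 5, 'i': 0}
del 'g' → {'w': 2, 't': 1, 'h': 8, 'i': 0}
env['b'] = env['w']+2 = 4 → {'w': 2, 't': 1, 'h': 8, 'i': 0, 'b': 4}
env['b']+env['i'] = 4+0 = 4

4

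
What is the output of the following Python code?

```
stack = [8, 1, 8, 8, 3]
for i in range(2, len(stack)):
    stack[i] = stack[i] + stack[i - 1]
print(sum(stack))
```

i=2: stack[2] = 8+1 = 9 → [8, 1, 9, 8, 3]
i=3: stack[3] = 8+9 = 17 → [8, 1, 9, 17, 3]
i=4: stack[4] = 3+17 = 20 → [8, 1, 9, 17, 20]
sum = 55

55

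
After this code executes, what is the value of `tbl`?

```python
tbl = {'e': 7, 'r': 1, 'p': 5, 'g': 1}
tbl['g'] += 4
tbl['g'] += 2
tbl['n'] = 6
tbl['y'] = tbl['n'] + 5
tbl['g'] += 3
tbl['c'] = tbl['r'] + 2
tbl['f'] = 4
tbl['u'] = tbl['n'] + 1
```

{'e': 7, 'r': 1, 'p': 5, 'g': 10, 'n': 6, 'y': 11, 'c': 3, 'f': 4, 'u': 7}

tbl['g'] = 1+4 = 5 → {'e': 7, 'r': 1, 'p': 5, 'g': 5}
tbl['g'] = 5+2 = 7 → {'e': 7, 'r': 1, 'p': 5, 'g': 7}
tbl['n'] = 6 → {'e': 7, 'r': 1, 'p': 5, 'g': 7, 'n': 6}
tbl['y'] = tbl['n']+5 = 11 → {'e': 7, 'r': 1, 'p': 5, 'g': 7, 'n': 6, 'y': 11}
tbl['g'] = 7+3 = 10 → {'e': 7, 'r': 1, 'p': 5, 'g': 10, 'n': 6, 'y': 11}
tbl['c'] = tbl['r']+2 = 3 → {'e': 7, 'r': 1, 'p': 5, 'g': 10, 'n': 6, 'y': 11, 'c': 3}
tbl['f'] = 4 → {'e': 7, 'r': 1, 'p': 5, 'g': 10, 'n': 6, 'y': 11, 'c': 3, 'f': 4}
tbl['u'] = tbl['n']+1 = 7 → {'e': 7, 'r': 1, 'p': 5, 'g': 10, 'n': 6, 'y': 11, 'c': 3, 'f': 4, 'u': 7}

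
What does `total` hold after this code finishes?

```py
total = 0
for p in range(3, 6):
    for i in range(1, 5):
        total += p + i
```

78

p=3,i=1: total = 0+4 = 4
p=3,i=2: total = 4+5 = 9
p=3,i=3: total = 9+6 = 15
p=3,i=4: total = 15+7 = 22
p=4,i=1: total = 22+5 = 27
p=4,i=2: total = 27+6 = 33
p=4,i=3: total = 33+7 = 40
p=4,i=4: total = 40+8 = 48
p=5,i=1: total = 48+6 = 54
p=5,i=2: total = 54+7 = 61
p=5,i=3: total = 61+8 = 69
p=5,i=4: total = 69+9 = 78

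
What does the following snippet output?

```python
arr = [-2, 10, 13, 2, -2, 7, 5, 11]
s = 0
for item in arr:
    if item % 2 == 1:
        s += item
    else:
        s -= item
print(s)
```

item=-2: not odd, s = 0-(-2) = 2
item=10: not odd, s = 2-10 = -8
item=13: odd, s = (-8)+13 = 5
item=2: not odd, s = 5-2 = 3
item=-2: not odd, s = 3-(-2) = 5
item=7: odd, s = 5+7 = 12
item=5: odd, s = 12+5 = 17
item=11: odd, s = 17+11 = 28

28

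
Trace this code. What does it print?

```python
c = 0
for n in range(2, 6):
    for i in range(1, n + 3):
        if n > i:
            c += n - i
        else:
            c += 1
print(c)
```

32

n=2,i=1: 2>1, c = 0+1 = 1
n=2,i=2: not 2>2, c = 1+1 = 2
n=2,i=3: not 2>3, c = 2+1 = 3
n=2,i=4: not 2>4, c = 3+1 = 4
n=3,i=1: 3>1, c = 4+2 = 6
n=3,i=2: 3>2, c = 6+1 = 7
n=3,i=3: not 3>3, c = 7+1 = 8
n=3,i=4: not 3>4, c = 8+1 = 9
n=3,i=5: not 3>5, c = 9+1 = 10
n=4,i=1: 4>1, c = 10+3 = 13
n=4,i=2: 4>2, c = 13+2 = 15
n=4,i=3: 4>3, c = 15+1 = 16
n=4,i=4: not 4>4, c = 16+1 = 17
n=4,i=5: not 4>5, c = 17+1 = 18
n=4,i=6: not 4>6, c = 18+1 = 19
n=5,i=1: 5>1, c = 19+4 = 23
n=5,i=2: 5>2, c = 23+3 = 26
n=5,i=3: 5>3, c = 26+2 = 28
n=5,i=4: 5>4, c = 28+1 = 29
n=5,i=5: not 5>5, c = 29+1 = 30
n=5,i=6: not 5>6, c = 30+1 = 31
n=5,i=7: not 5>7, c = 31+1 = 32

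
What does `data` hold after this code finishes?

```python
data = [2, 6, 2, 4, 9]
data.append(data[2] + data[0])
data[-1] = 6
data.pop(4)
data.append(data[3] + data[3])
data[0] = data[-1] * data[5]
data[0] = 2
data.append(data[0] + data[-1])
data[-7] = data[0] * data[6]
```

[20, 6, 2, 4, 6, 8, 10]

append data[2]+data[0] = 2+2 = 4 → [2, 6, 2, 4, 9, 4]
data[-1] = 6 → [2, 6, 2, 4, 9, 6]
pop(4) removes 9 → [2, 6, 2, 4, 6]
append data[3]+data[3] = 4+4 = 8 → [2, 6, 2, 4, 6, 8]
data[0] = data[-1]*data[5] = 8*8 = 64 → [64, 6, 2, 4, 6, 8]
data[0] = 2 → [2, 6, 2, 4, 6, 8]
append data[0]+data[-1] = 2+8 = 10 → [2, 6, 2, 4, 6, 8, 10]
data[-7] = data[0]*data[6] = 2*10 = 20 → [20, 6, 2, 4, 6, 8, 10]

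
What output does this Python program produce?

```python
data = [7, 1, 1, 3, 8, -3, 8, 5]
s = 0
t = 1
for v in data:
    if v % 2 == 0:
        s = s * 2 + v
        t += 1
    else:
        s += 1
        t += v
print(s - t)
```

v=7: not even, s = 0+1 = 1; t=8
v=1: not even, s = 1+1 = 2; t=9
v=1: not even, s = 2+1 = 3; t=10
v=3: not even, s = 3+1 = 4; t=13
v=8: even, s = 4*2+8 = 16; t=14
v=-3: not even, s = 16+1 = 17; t=11
v=8: even, s = 17*2+8 = 42; t=12
v=5: not even, s = 42+1 = 43; t=17
s-t = 43-17 = 26

26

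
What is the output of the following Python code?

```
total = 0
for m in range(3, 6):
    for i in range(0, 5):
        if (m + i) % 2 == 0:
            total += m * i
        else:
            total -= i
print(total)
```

m=3,i=0: odd sum, total = 0-0 = 0
m=3,i=1: even sum, total = 0+3 = 3
m=3,i=2: odd sum, total = 3-2 = 1
m=3,i=3: even sum, total = 1+9 = 10
m=3,i=4: odd sum, total = 10-4 = 6
m=4,i=0: even sum, total = 6+0 = 6
m=4,i=1: odd sum, total = 6-1 = 5
m=4,i=2: even sum, total = 5+8 = 13
m=4,i=3: odd sum, total = 13-3 = 10
m=4,i=4: even sum, total = 10+16 = 26
m=5,i=0: odd sum, total = 26-0 = 26
m=5,i=1: even sum, total = 26+5 = 31
m=5,i=2: odd sum, total = 31-2 = 29
m=5,i=3: even sum, total = 29+15 = 44
m=5,i=4: odd sum, total = 44-4 = 40

40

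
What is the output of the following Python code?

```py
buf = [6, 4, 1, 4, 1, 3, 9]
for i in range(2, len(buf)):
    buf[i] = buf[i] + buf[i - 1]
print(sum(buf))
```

i=2: buf[2] = 1+4 = 5 → [6, 4, 5, 4, 1, 3, 9]
i=3: buf[3] = 4+5 = 9 → [6, 4, 5, 9, 1, 3, 9]
i=4: buf[4] = 1+9 = 10 → [6, 4, 5, 9, 10, 3, 9]
i=5: buf[5] = 3+10 = 13 → [6, 4, 5, 9, 10, 13, 9]
i=6: buf[6] = 9+13 = 22 → [6, 4, 5, 9, 10, 13, 22]
sum = 69

69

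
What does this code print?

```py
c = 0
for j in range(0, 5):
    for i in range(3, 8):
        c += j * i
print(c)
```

250

j=0,i=3: c = 0+0 = 0
j=0,i=4: c = 0+0 = 0
j=0,i=5: c = 0+0 = 0
j=0,i=6: c = 0+0 = 0
j=0,i=7: c = 0+0 = 0
j=1,i=3: c = 0+3 = 3
j=1,i=4: c = 3+4 = 7
j=1,i=5: c = 7+5 = 12
j=1,i=6: c = 12+6 = 18
j=1,i=7: c = 18+7 = 25
j=2,i=3: c = 25+6 = 31
j=2,i=4: c = 31+8 = 39
j=2,i=5: c = 39+10 = 49
j=2,i=6: c = 49+12 = 61
j=2,i=7: c = 61+14 = 75
j=3,i=3: c = 75+9 = 84
j=3,i=4: c = 84+12 = 96
j=3,i=5: c = 96+15 = 111
j=3,i=6: c = 111+18 = 129
j=3,i=7: c = 129+21 = 150
j=4,i=3: c = 150+12 = 162
j=4,i=4: c = 162+16 = 178
j=4,i=5: c = 178+20 = 198
j=4,i=6: c = 198+24 = 222
j=4,i=7: c = 222+28 = 250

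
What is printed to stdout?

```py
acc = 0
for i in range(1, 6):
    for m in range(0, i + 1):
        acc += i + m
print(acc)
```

105

i=1,m=0: acc = 0+1 = 1
i=1,m=1: acc = 1+2 = 3
i=2,m=0: acc = 3+2 = 5
i=2,m=1: acc = 5+3 = 8
i=2,m=2: acc = 8+4 = 12
i=3,m=0: acc = 12+3 = 15
i=3,m=1: acc = 15+4 = 19
i=3,m=2: acc = 19+5 = 24
i=3,m=3: acc = 24+6 = 30
i=4,m=0: acc = 30+4 = 34
i=4,m=1: acc = 34+5 = 39
i=4,m=2: acc = 39+6 = 45
i=4,m=3: acc = 45+7 = 52
i=4,m=4: acc = 52+8 = 60
i=5,m=0: acc = 60+5 = 65
i=5,m=1: acc = 65+6 = 71
i=5,m=2: acc = 71+7 = 78
i=5,m=3: acc = 78+8 = 86
i=5,m=4: acc = 86+9 = 95
i=5,m=5: acc = 95+10 = 105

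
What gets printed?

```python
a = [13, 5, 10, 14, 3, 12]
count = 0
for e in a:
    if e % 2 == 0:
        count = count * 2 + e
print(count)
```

80

e=13: not even
e=5: not even
e=10: even, count = 0*2+10 = 10
e=14: even, count = 10*2+14 = 34
e=3: not even
e=12: even, count = 34*2+12 = 80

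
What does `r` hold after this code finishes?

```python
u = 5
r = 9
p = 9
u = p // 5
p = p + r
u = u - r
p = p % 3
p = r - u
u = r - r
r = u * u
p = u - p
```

u = 9//5 = 1
p = 9+9 = 18
u = 1-9 = -8
p = 18%3 = 0
p = 9-(-8) = 17
u = 9-9 = 0
r = 0*0 = 0
p = 0-17 = -17

0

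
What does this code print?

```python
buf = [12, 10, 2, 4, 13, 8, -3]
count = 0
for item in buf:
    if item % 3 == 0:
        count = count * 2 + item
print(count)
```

21

item=12: %3==0, count = 0*2+12 = 12
item=10: not %3==0
item=2: not %3==0
item=4: not %3==0
item=13: not %3==0
item=8: not %3==0
item=-3: %3==0, count = 12*2+(-3) = 21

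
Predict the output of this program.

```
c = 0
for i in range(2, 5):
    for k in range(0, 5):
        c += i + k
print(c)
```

75

i=2,k=0: c = 0+2 = 2
i=2,k=1: c = 2+3 = 5
i=2,k=2: c = 5+4 = 9
i=2,k=3: c = 9+5 = 14
i=2,k=4: c = 14+6 = 20
i=3,k=0: c = 20+3 = 23
i=3,k=1: c = 23+4 = 27
i=3,k=2: c = 27+5 = 32
i=3,k=3: c = 32+6 = 38
i=3,k=4: c = 38+7 = 45
i=4,k=0: c = 45+4 = 49
i=4,k=1: c = 49+5 = 54
i=4,k=2: c = 54+6 = 60
i=4,k=3: c = 60+7 = 67
i=4,k=4: c = 67+8 = 75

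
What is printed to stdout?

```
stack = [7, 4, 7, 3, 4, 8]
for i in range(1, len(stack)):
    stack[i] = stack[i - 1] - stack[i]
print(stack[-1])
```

-19

i=1: stack[1] = 7-4 = 3 → [7, 3, 7, 3, 4, 8]
i=2: stack[2] = 3-7 = -4 → [7, 3, -4, 3, 4, 8]
i=3: stack[3] = (-4)-3 = -7 → [7, 3, -4, -7, 4, 8]
i=4: stack[4] = (-7)-4 = -11 → [7, 3, -4, -7, -11, 8]
i=5: stack[5] = (-11)-8 = -19 → [7, 3, -4, -7, -11, -19]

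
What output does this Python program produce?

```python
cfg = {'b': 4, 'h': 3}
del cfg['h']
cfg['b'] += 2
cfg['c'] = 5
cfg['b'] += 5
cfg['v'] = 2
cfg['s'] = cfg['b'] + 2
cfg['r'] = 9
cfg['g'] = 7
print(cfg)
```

del 'h' → {'b': 4}
cfg['b'] = 4+2 = 6 → {'b': 6}
cfg['c'] = 5 → {'b': 6, 'c': 5}
cfg['b'] = 6+5 = 11 → {'b': 11, 'c': 5}
cfg['v'] = 2 → {'b': 11, 'c': 5, 'v': 2}
cfg['s'] = cfg['b']+2 = 13 → {'b': 11, 'c': 5, 'v': 2, 's': 13}
cfg['r'] = 9 → {'b': 11, 'c': 5, 'v': 2, 's': 13, 'r': 9}
cfg['g'] = 7 → {'b': 11, 'c': 5, 'v': 2, 's': 13, 'r': 9, 'g': 7}

{'b': 11, 'c': 5, 'v': 2, 's': 13, 'r': 9, 'g': 7}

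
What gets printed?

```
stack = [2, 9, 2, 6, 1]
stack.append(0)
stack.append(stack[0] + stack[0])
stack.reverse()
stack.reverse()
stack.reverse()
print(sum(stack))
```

24

append 0 → [2, 9, 2, 6, 1, 0]
append stack[0]+stack[0] = 2+2 = 4 → [2, 9, 2, 6, 1, 0, 4]
reverse → [4, 0, 1, 6, 2, 9, 2]
reverse → [2, 9, 2, 6, 1, 0, 4]
reverse → [4, 0, 1, 6, 2, 9, 2]
sum = 24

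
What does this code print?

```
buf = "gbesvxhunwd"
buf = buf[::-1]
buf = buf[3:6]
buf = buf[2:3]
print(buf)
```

x

reverse → 'dwnuhxvsebg'
slice [3:6] → 'uhx'
slice [2:3] → 'x'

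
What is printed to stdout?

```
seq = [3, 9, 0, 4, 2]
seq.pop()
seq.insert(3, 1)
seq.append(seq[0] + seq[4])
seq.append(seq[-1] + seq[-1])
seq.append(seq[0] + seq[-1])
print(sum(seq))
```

55

pop() removes 2 → [3, 9, 0, 4]
insert 1 at 3 → [3, 9, 0, 1, 4]
append seq[0]+seq[4] = 3+4 = 7 → [3, 9, 0, 1, 4, 7]
append seq[-1]+seq[-1] = 7+7 = 14 → [3, 9, 0, 1, 4, 7, 14]
append seq[0]+seq[-1] = 3+14 = 17 → [3, 9, 0, 1, 4, 7, 14, 17]
sum = 55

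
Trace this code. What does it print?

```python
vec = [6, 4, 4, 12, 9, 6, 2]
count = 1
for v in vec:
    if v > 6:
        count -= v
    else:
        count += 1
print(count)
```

-15

v=6: not >6, count = 1+1 = 2
v=4: not >6, count = 2+1 = 3
v=4: not >6, count = 3+1 = 4
v=12: >6, count = 4-12 = -8
v=9: >6, count = (-8)-9 = -17
v=6: not >6, count = (-17)+1 = -16
v=2: not >6, count = (-16)+1 = -15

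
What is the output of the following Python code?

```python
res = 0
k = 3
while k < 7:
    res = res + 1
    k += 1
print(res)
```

4

k=3: res = 0+1 = 1
k=4: res = 1+1 = 2
k=5: res = 2+1 = 3
k=6: res = 3+1 = 4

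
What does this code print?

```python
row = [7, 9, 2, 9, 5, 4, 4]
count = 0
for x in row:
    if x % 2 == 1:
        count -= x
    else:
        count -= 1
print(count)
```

x=7: odd, count = 0-7 = -7
x=9: odd, count = (-7)-9 = -16
x=2: not odd, count = (-16)-1 = -17
x=9: odd, count = (-17)-9 = -26
x=5: odd, count = (-26)-5 = -31
x=4: not odd, count = (-31)-1 = -32
x=4: not odd, count = (-32)-1 = -33

-33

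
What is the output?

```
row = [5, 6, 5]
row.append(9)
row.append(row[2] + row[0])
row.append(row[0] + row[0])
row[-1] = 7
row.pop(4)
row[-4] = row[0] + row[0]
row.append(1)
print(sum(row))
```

append 9 → [5, 6, 5, 9]
append row[2]+row[0] = 5+5 = 10 → [5, 6, 5, 9, 10]
append row[0]+row[0] = 5+5 = 10 → [5, 6, 5, 9, 10, 10]
row[-1] = 7 → [5, 6, 5, 9, 10, 7]
pop(4) removes 10 → [5, 6, 5, 9, 7]
row[-4] = row[0]+row[0] = 5+5 = 10 → [5, 10, 5, 9, 7]
append 1 → [5, 10, 5, 9, 7, 1]
sum = 37

37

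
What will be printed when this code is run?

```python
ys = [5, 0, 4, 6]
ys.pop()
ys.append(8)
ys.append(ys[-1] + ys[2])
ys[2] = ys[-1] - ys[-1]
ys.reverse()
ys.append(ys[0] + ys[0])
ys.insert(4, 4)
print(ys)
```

[12, 8, 0, 0, 4, 5, 24]

pop() removes 6 → [5, 0, 4]
append 8 → [5, 0, 4, 8]
append ys[-1]+ys[2] = 8+4 = 12 → [5, 0, 4, 8, 12]
ys[2] = ys[-1]-ys[-1] = 12-12 = 0 → [5, 0, 0, 8, 12]
reverse → [12, 8, 0, 0, 5]
append ys[0]+ys[0] = 12+12 = 24 → [12, 8, 0, 0, 5, 24]
insert 4 at 4 → [12, 8, 0, 0, 4, 5, 24]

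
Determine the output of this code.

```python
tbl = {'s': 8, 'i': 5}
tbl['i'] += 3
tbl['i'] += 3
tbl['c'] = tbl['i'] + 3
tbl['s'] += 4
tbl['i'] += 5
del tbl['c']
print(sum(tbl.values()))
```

tbl['i'] = 5+3 = 8 → {'s': 8, 'i': 8}
tbl['i'] = 8+3 = 11 → {'s': 8, 'i': 11}
tbl['c'] = tbl['i']+3 = 14 → {'s': 8, 'i': 11, 'c': 14}
tbl['s'] = 8+4 = 12 → {'s': 12, 'i': 11, 'c': 14}
tbl['i'] = 11+5 = 16 → {'s': 12, 'i': 16, 'c': 14}
del 'c' → {'s': 12, 'i': 16}
sum of values = 28

28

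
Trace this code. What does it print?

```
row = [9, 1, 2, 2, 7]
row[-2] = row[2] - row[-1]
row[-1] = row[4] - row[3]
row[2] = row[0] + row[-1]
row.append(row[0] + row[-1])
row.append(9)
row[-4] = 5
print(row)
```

row[-2] = row[2]-row[-1] = 2-7 = -5 → [9, 1, 2, -5, 7]
row[-1] = row[4]-row[3] = 7-(-5) = 12 → [9, 1, 2, -5, 12]
row[2] = row[0]+row[-1] = 9+12 = 21 → [9, 1, 21, -5, 12]
append row[0]+row[-1] = 9+12 = 21 → [9, 1, 21, -5, 12, 21]
append 9 → [9, 1, 21, -5, 12, 21, 9]
row[-4] = 5 → [9, 1, 21, 5, 12, 21, 9]

[9, 1, 21, 5, 12, 21, 9]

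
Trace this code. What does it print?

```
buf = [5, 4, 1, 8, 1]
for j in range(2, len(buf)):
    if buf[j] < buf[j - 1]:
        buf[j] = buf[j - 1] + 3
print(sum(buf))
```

j=2: 1<4, buf[2] = 4+3 = 7 → [5, 4, 7, 8, 1]
j=3: 8>=7, unchanged → [5, 4, 7, 8, 1]
j=4: 1<8, buf[4] = 8+3 = 11 → [5, 4, 7, 8, 11]
sum = 35

35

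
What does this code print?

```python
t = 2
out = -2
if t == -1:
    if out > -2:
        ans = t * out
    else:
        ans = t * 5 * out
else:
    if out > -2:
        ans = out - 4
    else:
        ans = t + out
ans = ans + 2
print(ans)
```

t=2, out=-2
t == -1 is False; out > -2 is False
→ ans = t + out = 0
ans = 0+2 = 2

2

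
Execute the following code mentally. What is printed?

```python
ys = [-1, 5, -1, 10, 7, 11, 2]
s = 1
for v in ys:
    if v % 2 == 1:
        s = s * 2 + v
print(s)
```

77

v=-1: odd, s = 1*2+(-1) = 1
v=5: odd, s = 1*2+5 = 7
v=-1: odd, s = 7*2+(-1) = 13
v=10: not odd
v=7: odd, s = 13*2+7 = 33
v=11: odd, s = 33*2+11 = 77
v=2: not odd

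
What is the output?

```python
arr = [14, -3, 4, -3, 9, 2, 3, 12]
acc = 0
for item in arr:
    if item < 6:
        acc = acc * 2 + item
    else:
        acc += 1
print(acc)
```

16

item=14: not <6, acc = 0+1 = 1
item=-3: <6, acc = 1*2+(-3) = -1
item=4: <6, acc = (-1)*2+4 = 2
item=-3: <6, acc = 2*2+(-3) = 1
item=9: not <6, acc = 1+1 = 2
item=2: <6, acc = 2*2+2 = 6
item=3: <6, acc = 6*2+3 = 15
item=12: not <6, acc = 15+1 = 16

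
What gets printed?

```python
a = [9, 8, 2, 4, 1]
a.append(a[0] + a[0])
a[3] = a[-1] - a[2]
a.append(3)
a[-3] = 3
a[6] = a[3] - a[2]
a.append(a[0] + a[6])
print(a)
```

append a[0]+a[0] = 9+9 = 18 → [9, 8, 2, 4, 1, 18]
a[3] = a[-1]-a[2] = 18-2 = 16 → [9, 8, 2, 16, 1, 18]
append 3 → [9, 8, 2, 16, 1, 18, 3]
a[-3] = 3 → [9, 8, 2, 16, 3, 18, 3]
a[6] = a[3]-a[2] = 16-2 = 14 → [9, 8, 2, 16, 3, 18, 14]
append a[0]+a[6] = 9+14 = 23 → [9, 8, 2, 16, 3, 18, 14, 23]

[9, 8, 2, 16, 3, 18, 14, 23]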